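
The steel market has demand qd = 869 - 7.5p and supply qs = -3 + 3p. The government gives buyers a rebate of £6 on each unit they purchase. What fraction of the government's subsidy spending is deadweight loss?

Pre-subsidy: 869 - 7.5p = -3 + 3p gives p* = 1744/21, q* = 1723/7.
With the rebate, buyers effectively pay pb = ps − 6, where ps is the price sellers receive.
Demand in terms of ps becomes qd = 869 − 7.5(ps − 6) = 914 - 7.5ps. Setting this equal to supply: 914 - 7.5ps = -3 + 3ps, so ps = 262/3.
Buyers pay pb = 262/3 − 6 = 244/3; q' = -3 + 3·(262/3) = 259.
ΔCS = ½(1723/7 + 259)(1744/21 − 244/3) = 21216/49; ΔPS = ½(1723/7 + 259)(262/3 − 1744/21) = 53040/49.
Government spending = 6 × 259 = 1554.
DWL = ½ × 6 × (259 − 1723/7) = 270/7; fraction = (270/7) / 1554 = 45/1813.

DWL / government spending = 45/1813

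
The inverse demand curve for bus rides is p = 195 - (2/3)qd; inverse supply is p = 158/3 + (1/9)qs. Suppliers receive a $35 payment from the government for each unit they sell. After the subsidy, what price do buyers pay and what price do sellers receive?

Pre-subsidy: 195 - (2/3)q = 158/3 + (1/9)q gives q* = 183 and p* = 73.
With the subsidy, sellers receive ps = pb + 35 for each unit, where pb is the price buyers pay.
On the curves, pb = 195 - (2/3)q and ps = 158/3 + (1/9)q; the wedge ps − pb = 35 gives 158/3 + (1/9)q − (195 - (2/3)q) = 35, so q' = 228.
Then pb = 195 − (2/3)·228 = 43 and ps = 158/3 + (1/9)·228 = 78.

Buyers pay $43; sellers receive $78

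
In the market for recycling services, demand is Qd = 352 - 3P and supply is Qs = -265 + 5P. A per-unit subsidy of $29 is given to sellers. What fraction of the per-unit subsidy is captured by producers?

Producer share = 0.375

Pre-subsidy: 352 - 3P = -265 + 5P gives P* = 77.125, Q* = 120.625.
With the subsidy, sellers receive Ps = Pb + 29 for each unit, where Pb is the price buyers pay.
Supply in terms of Pb becomes Qs = -265 + 5(Pb + 29) = -120 + 5Pb. Setting this equal to demand: 352 - 3Pb = -120 + 5Pb, so Pb = 59.
Sellers receive Ps = 59 + 29 = 88; Q' = 352 − 3·59 = 175.
Buyers' price falls by P* − Pb = 77.125 − 59 = 18.125; sellers' price rises by Ps − P* = 88 − 77.125 = 10.875.
So producers capture 10.875/29 = 0.375 of each unit of subsidy.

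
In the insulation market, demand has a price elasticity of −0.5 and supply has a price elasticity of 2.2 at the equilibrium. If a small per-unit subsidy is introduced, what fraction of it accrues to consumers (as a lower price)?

For a small subsidy around the equilibrium, the benefit split depends on the relative slopes, which at a point are proportional to the elasticities.
Buyer share = εs/(εs + |εd|) = 2.2/(2.2 + 0.5) = 22/27; seller share = |εd|/(εs + |εd|) = 5/27.

Consumer share = 22/27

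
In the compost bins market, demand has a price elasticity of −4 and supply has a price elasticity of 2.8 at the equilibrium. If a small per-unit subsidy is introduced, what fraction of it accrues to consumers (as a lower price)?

Consumer share = 7/17

For a small subsidy around the equilibrium, the benefit split depends on the relative slopes, which at a point are proportional to the elasticities.
Buyer share = εs/(εs + |εd|) = 2.8/(2.8 + 4) = 7/17; seller share = |εd|/(εs + |εd|) = 10/17.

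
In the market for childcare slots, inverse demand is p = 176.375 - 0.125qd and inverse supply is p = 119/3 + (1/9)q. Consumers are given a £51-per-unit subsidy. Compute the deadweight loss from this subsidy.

Pre-subsidy: 176.375 - 0.125q = 119/3 + (1/9)q gives q* = 579 and p* = 104.
With the rebate, buyers effectively pay pb = ps − 51, where ps is the price sellers receive.
On the curves, pb = 176.375 - 0.125q and ps = 119/3 + (1/9)q; the wedge ps − pb = 51 gives 119/3 + (1/9)q − (176.375 - 0.125q) = 51, so q' = 795.
Then pb = 176.375 − 0.125·795 = 77 and ps = 119/3 + (1/9)·795 = 128.
The subsidy expands output by 795 − 579 = 216 past the efficient level; on those units the gap between marginal cost and willingness to pay runs from 0 up to 51.
DWL = ½ × 51 × 216 = 5508.

Deadweight loss = £5508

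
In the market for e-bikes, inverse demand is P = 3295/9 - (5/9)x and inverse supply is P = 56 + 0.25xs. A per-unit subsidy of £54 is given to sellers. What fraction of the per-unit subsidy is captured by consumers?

Pre-subsidy: 3295/9 - (5/9)x = 56 + 0.25x gives x* = 11164/29 and P* = 4415/29.
With the subsidy, sellers receive Ps = Pb + 54 for each unit, where Pb is the price buyers pay.
On the curves, Pb = 3295/9 - (5/9)x and Ps = 56 + 0.25x; the wedge Ps − Pb = 54 gives 56 + 0.25x − (3295/9 - (5/9)x) = 54, so x' = 452.
Then Pb = 3295/9 − (5/9)·452 = 115 and Ps = 56 + 0.25·452 = 169.
Buyers' price falls by P* − Pb = 4415/29 − 115 = 1080/29; sellers' price rises by Ps − P* = 169 − 4415/29 = 486/29.
So consumers capture (1080/29)/54 = 20/29 of each unit of subsidy.

Consumer share = 20/29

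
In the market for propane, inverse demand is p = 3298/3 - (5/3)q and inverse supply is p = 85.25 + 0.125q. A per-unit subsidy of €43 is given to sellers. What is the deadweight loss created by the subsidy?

Pre-subsidy: 3298/3 - (5/3)q = 85.25 + 0.125q gives q* = 566 and p* = 156.
With the subsidy, sellers receive ps = pb + 43 for each unit, where pb is the price buyers pay.
On the curves, pb = 3298/3 - (5/3)q and ps = 85.25 + 0.125q; the wedge ps − pb = 43 gives 85.25 + 0.125q − (3298/3 - (5/3)q) = 43, so q' = 590.
Then pb = 3298/3 − (5/3)·590 = 116 and ps = 85.25 + 0.125·590 = 159.
The subsidy expands output by 590 − 566 = 24 past the efficient level; on those units the gap between marginal cost and willingness to pay runs from 0 up to 43.
DWL = ½ × 43 × 24 = 516.

Deadweight loss = €516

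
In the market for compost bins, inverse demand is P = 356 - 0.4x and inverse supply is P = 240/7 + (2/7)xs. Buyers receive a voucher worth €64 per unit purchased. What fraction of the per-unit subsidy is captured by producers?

Producer share = 5/12

Pre-subsidy: 356 - 0.4x = 240/7 + (2/7)x gives x* = 2815/6 and P* = 505/3.
With the rebate, buyers effectively pay Pb = Ps − 64, where Ps is the price sellers receive.
On the curves, Pb = 356 - 0.4x and Ps = 240/7 + (2/7)x; the wedge Ps − Pb = 64 gives 240/7 + (2/7)x − (356 - 0.4x) = 64, so x' = 562.5.
Then Pb = 356 − 0.4·562.5 = 131 and Ps = 240/7 + (2/7)·562.5 = 195.
Buyers' price falls by P* − Pb = 505/3 − 131 = 112/3; sellers' price rises by Ps − P* = 195 − 505/3 = 80/3.
So producers capture (80/3)/64 = 5/12 of each unit of subsidy.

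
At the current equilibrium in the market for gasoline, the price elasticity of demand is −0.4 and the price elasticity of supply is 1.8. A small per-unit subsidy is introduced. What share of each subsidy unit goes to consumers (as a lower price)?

Consumer share = 9/11

For a small subsidy around the equilibrium, the benefit split depends on the relative slopes, which at a point are proportional to the elasticities.
Buyer share = εs/(εs + |εd|) = 1.8/(1.8 + 0.4) = 9/11; seller share = |εd|/(εs + |εd|) = 2/11.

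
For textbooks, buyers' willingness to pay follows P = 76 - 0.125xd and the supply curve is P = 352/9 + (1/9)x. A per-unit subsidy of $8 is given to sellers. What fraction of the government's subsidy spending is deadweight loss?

Pre-subsidy: 76 - 0.125x = 352/9 + (1/9)x gives x* = 2656/17 and P* = 960/17.
With the subsidy, sellers receive Ps = Pb + 8 for each unit, where Pb is the price buyers pay.
On the curves, Pb = 76 - 0.125x and Ps = 352/9 + (1/9)x; the wedge Ps − Pb = 8 gives 352/9 + (1/9)x − (76 - 0.125x) = 8, so x' = 3232/17.
Then Pb = 76 − 0.125·(3232/17) = 888/17 and Ps = 352/9 + (1/9)·(3232/17) = 1024/17.
ΔCS = ½(2656/17 + 3232/17)(960/17 − 888/17) = 211968/289; ΔPS = ½(2656/17 + 3232/17)(1024/17 − 960/17) = 188416/289.
Government spending = 8 × 3232/17 = 25856/17.
DWL = ½ × 8 × (3232/17 − 2656/17) = 2304/17; fraction = (2304/17) / (25856/17) = 9/101.

DWL / government spending = 9/101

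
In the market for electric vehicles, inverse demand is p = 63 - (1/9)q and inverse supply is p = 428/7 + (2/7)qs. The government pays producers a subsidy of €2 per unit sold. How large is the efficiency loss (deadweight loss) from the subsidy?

Pre-subsidy: 63 - (1/9)q = 428/7 + (2/7)q gives q* = 4.68 and p* = 62.48.
With the subsidy, sellers receive ps = pb + 2 for each unit, where pb is the price buyers pay.
On the curves, pb = 63 - (1/9)q and ps = 428/7 + (2/7)q; the wedge ps − pb = 2 gives 428/7 + (2/7)q − (63 - (1/9)q) = 2, so q' = 9.72.
Then pb = 63 − (1/9)·9.72 = 61.92 and ps = 428/7 + (2/7)·9.72 = 63.92.
The subsidy expands output by 9.72 − 4.68 = 5.04 past the efficient level; on those units the gap between marginal cost and willingness to pay runs from 0 up to 2.
DWL = ½ × 2 × 5.04 = 5.04.

Deadweight loss = €5.04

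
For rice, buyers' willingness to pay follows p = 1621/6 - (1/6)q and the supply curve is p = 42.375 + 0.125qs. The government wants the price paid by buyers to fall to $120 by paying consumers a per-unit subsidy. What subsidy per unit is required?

At a buyer price of 120, quantity demanded is 1621 − 6·120 = 901.
Sellers supply 901 only when they receive ps = 42.375 + 0.125·901 = 155.
s = ps − pb = 155 − 120 = 35.

Required subsidy s = $35 per unit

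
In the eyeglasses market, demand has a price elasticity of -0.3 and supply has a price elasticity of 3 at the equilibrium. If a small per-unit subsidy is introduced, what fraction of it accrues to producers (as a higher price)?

For a small subsidy around the equilibrium, the benefit split depends on the relative slopes, which at a point are proportional to the elasticities.
Buyer share = εs/(εs + |εd|) = 3/(3 + 0.3) = 10/11; seller share = |εd|/(εs + |εd|) = 1/11.
So producers capture 1/11 of the subsidy.

Producer share = 1/11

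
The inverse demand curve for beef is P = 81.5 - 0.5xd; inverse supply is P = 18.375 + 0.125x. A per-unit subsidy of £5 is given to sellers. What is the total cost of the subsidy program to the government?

Government cost = £545

Pre-subsidy: 81.5 - 0.5x = 18.375 + 0.125x gives x* = 101 and P* = 31.
With the subsidy, sellers receive Ps = Pb + 5 for each unit, where Pb is the price buyers pay.
On the curves, Pb = 81.5 - 0.5x and Ps = 18.375 + 0.125x; the wedge Ps − Pb = 5 gives 18.375 + 0.125x − (81.5 - 0.5x) = 5, so x' = 109.
Then Pb = 81.5 − 0.5·109 = 27 and Ps = 18.375 + 0.125·109 = 32.
Government outlay = subsidy × quantity = 5 × 109 = 545.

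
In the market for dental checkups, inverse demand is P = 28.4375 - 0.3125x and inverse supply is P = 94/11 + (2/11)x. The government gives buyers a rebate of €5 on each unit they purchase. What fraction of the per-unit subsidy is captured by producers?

Producer share = 32/87

Pre-subsidy: 28.4375 - 0.3125x = 94/11 + (2/11)x gives x* = 1167/29 and P* = 460/29.
With the rebate, buyers effectively pay Pb = Ps − 5, where Ps is the price sellers receive.
On the curves, Pb = 28.4375 - 0.3125x and Ps = 94/11 + (2/11)x; the wedge Ps − Pb = 5 gives 94/11 + (2/11)x − (28.4375 - 0.3125x) = 5, so x' = 4381/87.
Then Pb = 28.4375 − 0.3125·(4381/87) = 1105/87 and Ps = 94/11 + (2/11)·(4381/87) = 1540/87.
Buyers' price falls by P* − Pb = 460/29 − 1105/87 = 275/87; sellers' price rises by Ps − P* = 1540/87 − 460/29 = 160/87.
So producers capture (160/87)/5 = 32/87 of each unit of subsidy.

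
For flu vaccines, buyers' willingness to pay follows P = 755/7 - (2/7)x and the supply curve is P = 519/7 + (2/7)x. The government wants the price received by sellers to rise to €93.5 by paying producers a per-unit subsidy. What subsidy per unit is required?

Required subsidy s = €5 per unit

At a seller price of 93.5, quantity supplied is -259.5 + 3.5·93.5 = 67.75.
Buyers absorb 67.75 only when they pay Pb = 755/7 − (2/7)·67.75 = 88.5.
s = Ps − Pb = 93.5 − 88.5 = 5.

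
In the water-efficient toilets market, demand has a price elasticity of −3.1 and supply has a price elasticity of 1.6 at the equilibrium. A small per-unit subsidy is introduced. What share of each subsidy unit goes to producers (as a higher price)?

Producer share = 31/47

For a small subsidy around the equilibrium, the benefit split depends on the relative slopes, which at a point are proportional to the elasticities.
Buyer share = εs/(εs + |εd|) = 1.6/(1.6 + 3.1) = 16/47; seller share = |εd|/(εs + |εd|) = 31/47.
So producers capture 31/47 of the subsidy.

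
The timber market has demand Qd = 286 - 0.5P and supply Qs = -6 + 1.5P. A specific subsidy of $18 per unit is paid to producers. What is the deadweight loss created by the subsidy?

Pre-subsidy: 286 - 0.5P = -6 + 1.5P gives P* = 146, Q* = 213.
With the subsidy, sellers receive Ps = Pb + 18 for each unit, where Pb is the price buyers pay.
Supply in terms of Pb becomes Qs = -6 + 1.5(Pb + 18) = 21 + 1.5Pb. Setting this equal to demand: 286 - 0.5Pb = 21 + 1.5Pb, so Pb = 132.5.
Sellers receive Ps = 132.5 + 18 = 150.5; Q' = 286 − 0.5·132.5 = 219.75.
The subsidy expands output by 219.75 − 213 = 6.75 past the efficient level; on those units the gap between marginal cost and willingness to pay runs from 0 up to 18.
DWL = ½ × 18 × 6.75 = 60.75.

Deadweight loss = $60.75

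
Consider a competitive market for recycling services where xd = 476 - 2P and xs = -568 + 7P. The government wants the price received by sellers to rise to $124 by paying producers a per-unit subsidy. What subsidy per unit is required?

Required subsidy s = $36 per unit

At a seller price of 124, quantity supplied is -568 + 7·124 = 300.
Buyers absorb 300 only when they pay Pb with 476 − 2·Pb = 300, i.e. Pb = 88.
s = Ps − Pb = 124 − 88 = 36.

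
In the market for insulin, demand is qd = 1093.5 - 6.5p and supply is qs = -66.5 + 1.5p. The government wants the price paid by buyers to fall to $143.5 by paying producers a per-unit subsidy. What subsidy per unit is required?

Required subsidy s = $8 per unit

At a buyer price of 143.5, quantity demanded is 1093.5 − 6.5·143.5 = 160.75.
Sellers supply 160.75 only when they receive ps with -66.5 + 1.5·ps = 160.75, i.e. ps = 151.5.
s = ps − pb = 151.5 − 143.5 = 8.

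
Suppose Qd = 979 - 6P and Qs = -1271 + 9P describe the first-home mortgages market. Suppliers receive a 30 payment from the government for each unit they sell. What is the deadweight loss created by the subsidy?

Pre-subsidy: 979 - 6P = -1271 + 9P gives P* = 150, Q* = 79.
With the subsidy, sellers receive Ps = Pb + 30 for each unit, where Pb is the price buyers pay.
Supply in terms of Pb becomes Qs = -1271 + 9(Pb + 30) = -1001 + 9Pb. Setting this equal to demand: 979 - 6Pb = -1001 + 9Pb, so Pb = 132.
Sellers receive Ps = 132 + 30 = 162; Q' = 979 − 6·132 = 187.
The subsidy expands output by 187 − 79 = 108 past the efficient level; on those units the gap between marginal cost and willingness to pay runs from 0 up to 30.
DWL = ½ × 30 × 108 = 1620.

Deadweight loss = 1620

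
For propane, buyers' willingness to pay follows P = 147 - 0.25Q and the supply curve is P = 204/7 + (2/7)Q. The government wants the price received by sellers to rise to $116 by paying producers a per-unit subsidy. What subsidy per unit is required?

Required subsidy s = $45 per unit

At a seller price of 116, quantity supplied is -102 + 3.5·116 = 304.
Buyers absorb 304 only when they pay Pb = 147 − 0.25·304 = 71.
s = Ps − Pb = 116 − 71 = 45.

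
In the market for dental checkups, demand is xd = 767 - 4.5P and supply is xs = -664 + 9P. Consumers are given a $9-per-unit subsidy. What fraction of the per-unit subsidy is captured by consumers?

Consumer share = 2/3

Pre-subsidy: 767 - 4.5P = -664 + 9P gives P* = 106, x* = 290.
With the rebate, buyers effectively pay Pb = Ps − 9, where Ps is the price sellers receive.
Demand in terms of Ps becomes xd = 767 − 4.5(Ps − 9) = 807.5 - 4.5Ps. Setting this equal to supply: 807.5 - 4.5Ps = -664 + 9Ps, so Ps = 109.
Buyers pay Pb = 109 − 9 = 100; x' = -664 + 9·109 = 317.
Buyers' price falls by P* − Pb = 106 − 100 = 6; sellers' price rises by Ps − P* = 109 − 106 = 3.
So consumers capture 6/9 = 2/3 of each unit of subsidy.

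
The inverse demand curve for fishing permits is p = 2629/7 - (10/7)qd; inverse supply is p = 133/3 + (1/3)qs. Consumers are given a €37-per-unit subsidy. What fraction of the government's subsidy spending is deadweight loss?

Pre-subsidy: 2629/7 - (10/7)q = 133/3 + (1/3)q gives q* = 188 and p* = 107.
With the rebate, buyers effectively pay pb = ps − 37, where ps is the price sellers receive.
On the curves, pb = 2629/7 - (10/7)q and ps = 133/3 + (1/3)q; the wedge ps − pb = 37 gives 133/3 + (1/3)q − (2629/7 - (10/7)q) = 37, so q' = 209.
Then pb = 2629/7 − (10/7)·209 = 77 and ps = 133/3 + (1/3)·209 = 114.
ΔCS = ½(188 + 209)(107 − 77) = 5955; ΔPS = ½(188 + 209)(114 − 107) = 1389.5.
Government spending = 37 × 209 = 7733.
DWL = ½ × 37 × (209 − 188) = 388.5; fraction = 388.5 / 7733 = 21/418.

DWL / government spending = 21/418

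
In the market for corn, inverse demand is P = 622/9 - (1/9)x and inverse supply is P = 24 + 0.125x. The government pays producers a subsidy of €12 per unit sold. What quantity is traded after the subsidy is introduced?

Pre-subsidy: 622/9 - (1/9)x = 24 + 0.125x gives x* = 3248/17 and P* = 814/17.
With the subsidy, sellers receive Ps = Pb + 12 for each unit, where Pb is the price buyers pay.
On the curves, Pb = 622/9 - (1/9)x and Ps = 24 + 0.125x; the wedge Ps − Pb = 12 gives 24 + 0.125x − (622/9 - (1/9)x) = 12, so x' = 4112/17.
Then Pb = 622/9 − (1/9)·(4112/17) = 718/17 and Ps = 24 + 0.125·(4112/17) = 922/17.

x' = 4112/17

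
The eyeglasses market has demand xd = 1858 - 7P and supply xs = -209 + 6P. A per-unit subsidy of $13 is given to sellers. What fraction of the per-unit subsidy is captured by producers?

Producer share = 7/13

Pre-subsidy: 1858 - 7P = -209 + 6P gives P* = 159, x* = 745.
With the subsidy, sellers receive Ps = Pb + 13 for each unit, where Pb is the price buyers pay.
Supply in terms of Pb becomes xs = -209 + 6(Pb + 13) = -131 + 6Pb. Setting this equal to demand: 1858 - 7Pb = -131 + 6Pb, so Pb = 153.
Sellers receive Ps = 153 + 13 = 166; x' = 1858 − 7·153 = 787.
Buyers' price falls by P* − Pb = 159 − 153 = 6; sellers' price rises by Ps − P* = 166 − 159 = 7.
So producers capture 7/13 = 7/13 of each unit of subsidy.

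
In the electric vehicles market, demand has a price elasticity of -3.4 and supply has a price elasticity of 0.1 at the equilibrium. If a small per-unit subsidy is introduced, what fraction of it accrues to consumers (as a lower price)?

For a small subsidy around the equilibrium, the benefit split depends on the relative slopes, which at a point are proportional to the elasticities.
Buyer share = εs/(εs + |εd|) = 0.1/(0.1 + 3.4) = 1/35; seller share = |εd|/(εs + |εd|) = 34/35.

Consumer share = 1/35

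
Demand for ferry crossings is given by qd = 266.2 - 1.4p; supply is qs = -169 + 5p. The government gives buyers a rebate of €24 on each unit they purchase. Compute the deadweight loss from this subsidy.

Pre-subsidy: 266.2 - 1.4p = -169 + 5p gives p* = 68, q* = 171.
With the rebate, buyers effectively pay pb = ps − 24, where ps is the price sellers receive.
Demand in terms of ps becomes qd = 266.2 − 1.4(ps − 24) = 299.8 - 1.4ps. Setting this equal to supply: 299.8 - 1.4ps = -169 + 5ps, so ps = 73.25.
Buyers pay pb = 73.25 − 24 = 49.25; q' = -169 + 5·73.25 = 197.25.
The subsidy expands output by 197.25 − 171 = 26.25 past the efficient level; on those units the gap between marginal cost and willingness to pay runs from 0 up to 24.
DWL = ½ × 24 × 26.25 = 315.

Deadweight loss = €315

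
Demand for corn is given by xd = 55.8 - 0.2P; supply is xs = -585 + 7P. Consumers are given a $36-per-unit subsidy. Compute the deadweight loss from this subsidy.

Deadweight loss = $126

Pre-subsidy: 55.8 - 0.2P = -585 + 7P gives P* = 89, x* = 38.
With the rebate, buyers effectively pay Pb = Ps − 36, where Ps is the price sellers receive.
Demand in terms of Ps becomes xd = 55.8 − 0.2(Ps − 36) = 63 - 0.2Ps. Setting this equal to supply: 63 - 0.2Ps = -585 + 7Ps, so Ps = 90.
Buyers pay Pb = 90 − 36 = 54; x' = -585 + 7·90 = 45.
The subsidy expands output by 45 − 38 = 7 past the efficient level; on those units the gap between marginal cost and willingness to pay runs from 0 up to 36.
DWL = ½ × 36 × 7 = 126.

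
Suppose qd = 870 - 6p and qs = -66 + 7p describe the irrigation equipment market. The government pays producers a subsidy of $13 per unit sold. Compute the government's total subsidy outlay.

Pre-subsidy: 870 - 6p = -66 + 7p gives p* = 72, q* = 438.
With the subsidy, sellers receive ps = pb + 13 for each unit, where pb is the price buyers pay.
Supply in terms of pb becomes qs = -66 + 7(pb + 13) = 25 + 7pb. Setting this equal to demand: 870 - 6pb = 25 + 7pb, so pb = 65.
Sellers receive ps = 65 + 13 = 78; q' = 870 − 6·65 = 480.
Government outlay = subsidy × quantity = 13 × 480 = 6240.

Government cost = $6240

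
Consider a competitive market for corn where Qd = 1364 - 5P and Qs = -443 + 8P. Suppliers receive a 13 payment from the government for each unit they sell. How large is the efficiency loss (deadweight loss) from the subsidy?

Deadweight loss = 260

Pre-subsidy: 1364 - 5P = -443 + 8P gives P* = 139, Q* = 669.
With the subsidy, sellers receive Ps = Pb + 13 for each unit, where Pb is the price buyers pay.
Supply in terms of Pb becomes Qs = -443 + 8(Pb + 13) = -339 + 8Pb. Setting this equal to demand: 1364 - 5Pb = -339 + 8Pb, so Pb = 131.
Sellers receive Ps = 131 + 13 = 144; Q' = 1364 − 5·131 = 709.
The subsidy expands output by 709 − 669 = 40 past the efficient level; on those units the gap between marginal cost and willingness to pay runs from 0 up to 13.
DWL = ½ × 13 × 40 = 260.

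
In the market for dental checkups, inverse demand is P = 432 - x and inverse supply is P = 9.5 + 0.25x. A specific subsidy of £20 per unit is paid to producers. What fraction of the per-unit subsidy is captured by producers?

Pre-subsidy: 432 - x = 9.5 + 0.25x gives x* = 338 and P* = 94.
With the subsidy, sellers receive Ps = Pb + 20 for each unit, where Pb is the price buyers pay.
On the curves, Pb = 432 - x and Ps = 9.5 + 0.25x; the wedge Ps − Pb = 20 gives 9.5 + 0.25x − (432 - x) = 20, so x' = 354.
Then Pb = 432 − 1·354 = 78 and Ps = 9.5 + 0.25·354 = 98.
Buyers' price falls by P* − Pb = 94 − 78 = 16; sellers' price rises by Ps − P* = 98 − 94 = 4.
So producers capture 4/20 = 0.2 of each unit of subsidy.

Producer share = 0.2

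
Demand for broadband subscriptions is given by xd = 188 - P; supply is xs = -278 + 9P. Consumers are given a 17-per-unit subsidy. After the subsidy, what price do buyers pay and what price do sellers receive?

Pre-subsidy: 188 - P = -278 + 9P gives P* = 46.6, x* = 141.4.
With the rebate, buyers effectively pay Pb = Ps − 17, where Ps is the price sellers receive.
Demand in terms of Ps becomes xd = 188 − 1(Ps − 17) = 205 - Ps. Setting this equal to supply: 205 - Ps = -278 + 9Ps, so Ps = 48.3.
Buyers pay Pb = 48.3 − 17 = 31.3; x' = -278 + 9·48.3 = 156.7.

Buyers pay 31.3; sellers receive 48.3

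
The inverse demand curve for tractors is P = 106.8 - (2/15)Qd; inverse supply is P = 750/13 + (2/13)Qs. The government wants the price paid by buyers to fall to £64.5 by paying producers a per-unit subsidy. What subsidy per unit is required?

Required subsidy s = £42 per unit

At a buyer price of 64.5, quantity demanded is 801 − 7.5·64.5 = 317.25.
Sellers supply 317.25 only when they receive Ps = 750/13 + (2/13)·317.25 = 106.5.
s = Ps − Pb = 106.5 − 64.5 = 42.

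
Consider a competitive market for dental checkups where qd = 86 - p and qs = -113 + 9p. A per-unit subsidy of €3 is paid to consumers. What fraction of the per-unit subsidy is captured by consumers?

Pre-subsidy: 86 - p = -113 + 9p gives p* = 19.9, q* = 66.1.
With the rebate, buyers effectively pay pb = ps − 3, where ps is the price sellers receive.
Demand in terms of ps becomes qd = 86 − 1(ps − 3) = 89 - ps. Setting this equal to supply: 89 - ps = -113 + 9ps, so ps = 20.2.
Buyers pay pb = 20.2 − 3 = 17.2; q' = -113 + 9·20.2 = 68.8.
Buyers' price falls by p* − pb = 19.9 − 17.2 = 2.7; sellers' price rises by ps − p* = 20.2 − 19.9 = 0.3.
So consumers capture 2.7/3 = 0.9 of each unit of subsidy.

Consumer share = 0.9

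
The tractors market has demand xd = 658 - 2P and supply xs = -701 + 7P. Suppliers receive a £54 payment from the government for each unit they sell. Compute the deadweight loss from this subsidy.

Deadweight loss = £2268

Pre-subsidy: 658 - 2P = -701 + 7P gives P* = 151, x* = 356.
With the subsidy, sellers receive Ps = Pb + 54 for each unit, where Pb is the price buyers pay.
Supply in terms of Pb becomes xs = -701 + 7(Pb + 54) = -323 + 7Pb. Setting this equal to demand: 658 - 2Pb = -323 + 7Pb, so Pb = 109.
Sellers receive Ps = 109 + 54 = 163; x' = 658 − 2·109 = 440.
The subsidy expands output by 440 − 356 = 84 past the efficient level; on those units the gap between marginal cost and willingness to pay runs from 0 up to 54.
DWL = ½ × 54 × 84 = 2268.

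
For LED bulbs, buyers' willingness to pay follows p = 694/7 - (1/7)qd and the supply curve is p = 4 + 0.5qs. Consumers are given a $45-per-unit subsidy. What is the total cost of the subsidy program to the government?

Pre-subsidy: 694/7 - (1/7)q = 4 + 0.5q gives q* = 148 and p* = 78.
With the rebate, buyers effectively pay pb = ps − 45, where ps is the price sellers receive.
On the curves, pb = 694/7 - (1/7)q and ps = 4 + 0.5q; the wedge ps − pb = 45 gives 4 + 0.5q − (694/7 - (1/7)q) = 45, so q' = 218.
Then pb = 694/7 − (1/7)·218 = 68 and ps = 4 + 0.5·218 = 113.
Government outlay = subsidy × quantity = 45 × 218 = 9810.

Government cost = $9810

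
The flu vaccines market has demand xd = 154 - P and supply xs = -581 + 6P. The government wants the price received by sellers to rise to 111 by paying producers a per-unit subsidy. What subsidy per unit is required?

Required subsidy s = 42 per unit

At a seller price of 111, quantity supplied is -581 + 6·111 = 85.
Buyers absorb 85 only when they pay Pb with 154 − 1·Pb = 85, i.e. Pb = 69.
s = Ps − Pb = 111 − 69 = 42.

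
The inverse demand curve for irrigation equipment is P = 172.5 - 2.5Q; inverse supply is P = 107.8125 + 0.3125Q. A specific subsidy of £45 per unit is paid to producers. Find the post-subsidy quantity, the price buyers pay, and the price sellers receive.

Pre-subsidy: 172.5 - 2.5Q = 107.8125 + 0.3125Q gives Q* = 23 and P* = 115.
With the subsidy, sellers receive Ps = Pb + 45 for each unit, where Pb is the price buyers pay.
On the curves, Pb = 172.5 - 2.5Q and Ps = 107.8125 + 0.3125Q; the wedge Ps − Pb = 45 gives 107.8125 + 0.3125Q − (172.5 - 2.5Q) = 45, so Q' = 39.
Then Pb = 172.5 − 2.5·39 = 75 and Ps = 107.8125 + 0.3125·39 = 120.

Q' = 39; buyers pay £75; sellers receive £120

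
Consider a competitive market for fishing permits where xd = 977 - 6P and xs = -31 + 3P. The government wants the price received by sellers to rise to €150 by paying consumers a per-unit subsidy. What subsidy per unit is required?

Required subsidy s = €57 per unit

At a seller price of 150, quantity supplied is -31 + 3·150 = 419.
Buyers absorb 419 only when they pay Pb with 977 − 6·Pb = 419, i.e. Pb = 93.
s = Ps − Pb = 150 − 93 = 57.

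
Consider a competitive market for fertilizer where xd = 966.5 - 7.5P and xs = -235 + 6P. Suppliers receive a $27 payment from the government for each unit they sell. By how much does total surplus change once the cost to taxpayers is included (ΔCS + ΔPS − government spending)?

Net change in total surplus = -$1215

Pre-subsidy: 966.5 - 7.5P = -235 + 6P gives P* = 89, x* = 299.
With the subsidy, sellers receive Ps = Pb + 27 for each unit, where Pb is the price buyers pay.
Supply in terms of Pb becomes xs = -235 + 6(Pb + 27) = -73 + 6Pb. Setting this equal to demand: 966.5 - 7.5Pb = -73 + 6Pb, so Pb = 77.
Sellers receive Ps = 77 + 27 = 104; x' = 966.5 − 7.5·77 = 389.
ΔCS = ½(299 + 389)(89 − 77) = 4128; ΔPS = ½(299 + 389)(104 − 89) = 5160.
Government spending = 27 × 389 = 10503.
Net change = 4128 + 5160 − 10503 = -1215. The loss equals the DWL triangle ½·27·90.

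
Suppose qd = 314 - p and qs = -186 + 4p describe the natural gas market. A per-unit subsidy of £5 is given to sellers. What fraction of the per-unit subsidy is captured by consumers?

Pre-subsidy: 314 - p = -186 + 4p gives p* = 100, q* = 214.
With the subsidy, sellers receive ps = pb + 5 for each unit, where pb is the price buyers pay.
Supply in terms of pb becomes qs = -186 + 4(pb + 5) = -166 + 4pb. Setting this equal to demand: 314 - pb = -166 + 4pb, so pb = 96.
Sellers receive ps = 96 + 5 = 101; q' = 314 − 1·96 = 218.
Buyers' price falls by p* − pb = 100 − 96 = 4; sellers' price rises by ps − p* = 101 − 100 = 1.
So consumers capture 4/5 = 0.8 of each unit of subsidy.

Consumer share = 0.8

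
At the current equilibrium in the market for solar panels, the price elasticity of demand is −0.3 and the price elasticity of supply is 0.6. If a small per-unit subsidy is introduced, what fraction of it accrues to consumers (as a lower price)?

Consumer share = 2/3

For a small subsidy around the equilibrium, the benefit split depends on the relative slopes, which at a point are proportional to the elasticities.
Buyer share = εs/(εs + |εd|) = 0.6/(0.6 + 0.3) = 2/3; seller share = |εd|/(εs + |εd|) = 1/3.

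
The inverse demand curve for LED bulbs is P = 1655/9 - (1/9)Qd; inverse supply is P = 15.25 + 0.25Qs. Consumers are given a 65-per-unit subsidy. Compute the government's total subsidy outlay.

Pre-subsidy: 1655/9 - (1/9)Q = 15.25 + 0.25Q gives Q* = 467 and P* = 132.
With the rebate, buyers effectively pay Pb = Ps − 65, where Ps is the price sellers receive.
On the curves, Pb = 1655/9 - (1/9)Q and Ps = 15.25 + 0.25Q; the wedge Ps − Pb = 65 gives 15.25 + 0.25Q − (1655/9 - (1/9)Q) = 65, so Q' = 647.
Then Pb = 1655/9 − (1/9)·647 = 112 and Ps = 15.25 + 0.25·647 = 177.
Government outlay = subsidy × quantity = 65 × 647 = 42055.

Government cost = 42055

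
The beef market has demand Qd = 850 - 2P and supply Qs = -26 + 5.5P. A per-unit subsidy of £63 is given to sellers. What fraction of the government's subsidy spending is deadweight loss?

DWL / government spending = 231/3544

Pre-subsidy: 850 - 2P = -26 + 5.5P gives P* = 116.8, Q* = 616.4.
With the subsidy, sellers receive Ps = Pb + 63 for each unit, where Pb is the price buyers pay.
Supply in terms of Pb becomes Qs = -26 + 5.5(Pb + 63) = 320.5 + 5.5Pb. Setting this equal to demand: 850 - 2Pb = 320.5 + 5.5Pb, so Pb = 70.6.
Sellers receive Ps = 70.6 + 63 = 133.6; Q' = 850 − 2·70.6 = 708.8.
ΔCS = ½(616.4 + 708.8)(116.8 − 70.6) = 30612.12; ΔPS = ½(616.4 + 708.8)(133.6 − 116.8) = 11131.68.
Government spending = 63 × 708.8 = 44654.4.
DWL = ½ × 63 × (708.8 − 616.4) = 2910.6; fraction = 2910.6 / 44654.4 = 231/3544.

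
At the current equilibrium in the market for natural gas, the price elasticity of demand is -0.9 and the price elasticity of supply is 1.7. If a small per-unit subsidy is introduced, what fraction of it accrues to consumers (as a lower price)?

For a small subsidy around the equilibrium, the benefit split depends on the relative slopes, which at a point are proportional to the elasticities.
Buyer share = εs/(εs + |εd|) = 1.7/(1.7 + 0.9) = 17/26; seller share = |εd|/(εs + |εd|) = 9/26.

Consumer share = 17/26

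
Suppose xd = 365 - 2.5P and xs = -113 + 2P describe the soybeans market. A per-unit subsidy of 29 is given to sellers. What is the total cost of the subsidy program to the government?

Government cost = 11455/3

Pre-subsidy: 365 - 2.5P = -113 + 2P gives P* = 956/9, x* = 895/9.
With the subsidy, sellers receive Ps = Pb + 29 for each unit, where Pb is the price buyers pay.
Supply in terms of Pb becomes xs = -113 + 2(Pb + 29) = -55 + 2Pb. Setting this equal to demand: 365 - 2.5Pb = -55 + 2Pb, so Pb = 280/3.
Sellers receive Ps = 280/3 + 29 = 367/3; x' = 365 − 2.5·(280/3) = 395/3.
Government outlay = subsidy × quantity = 29 × 395/3 = 11455/3.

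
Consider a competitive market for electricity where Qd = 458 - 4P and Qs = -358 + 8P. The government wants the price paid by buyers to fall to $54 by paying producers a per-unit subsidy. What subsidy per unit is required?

Required subsidy s = $21 per unit

At a buyer price of 54, quantity demanded is 458 − 4·54 = 242.
Sellers supply 242 only when they receive Ps with -358 + 8·Ps = 242, i.e. Ps = 75.
s = Ps − Pb = 75 − 54 = 21.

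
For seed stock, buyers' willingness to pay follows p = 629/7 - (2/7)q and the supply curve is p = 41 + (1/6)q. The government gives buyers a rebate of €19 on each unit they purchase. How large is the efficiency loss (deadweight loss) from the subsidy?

Pre-subsidy: 629/7 - (2/7)q = 41 + (1/6)q gives q* = 108 and p* = 59.
With the rebate, buyers effectively pay pb = ps − 19, where ps is the price sellers receive.
On the curves, pb = 629/7 - (2/7)q and ps = 41 + (1/6)q; the wedge ps − pb = 19 gives 41 + (1/6)q − (629/7 - (2/7)q) = 19, so q' = 150.
Then pb = 629/7 − (2/7)·150 = 47 and ps = 41 + (1/6)·150 = 66.
The subsidy expands output by 150 − 108 = 42 past the efficient level; on those units the gap between marginal cost and willingness to pay runs from 0 up to 19.
DWL = ½ × 19 × 42 = 399.

Deadweight loss = €399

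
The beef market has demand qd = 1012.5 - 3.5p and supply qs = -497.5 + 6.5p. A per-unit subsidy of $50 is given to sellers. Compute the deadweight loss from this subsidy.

Pre-subsidy: 1012.5 - 3.5p = -497.5 + 6.5p gives p* = 151, q* = 484.
With the subsidy, sellers receive ps = pb + 50 for each unit, where pb is the price buyers pay.
Supply in terms of pb becomes qs = -497.5 + 6.5(pb + 50) = -172.5 + 6.5pb. Setting this equal to demand: 1012.5 - 3.5pb = -172.5 + 6.5pb, so pb = 118.5.
Sellers receive ps = 118.5 + 50 = 168.5; q' = 1012.5 − 3.5·118.5 = 597.75.
The subsidy expands output by 597.75 − 484 = 113.75 past the efficient level; on those units the gap between marginal cost and willingness to pay runs from 0 up to 50.
DWL = ½ × 50 × 113.75 = 2843.75.

Deadweight loss = $2843.75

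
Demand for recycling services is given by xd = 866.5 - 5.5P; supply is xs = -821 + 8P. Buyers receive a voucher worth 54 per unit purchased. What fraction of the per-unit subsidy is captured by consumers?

Pre-subsidy: 866.5 - 5.5P = -821 + 8P gives P* = 125, x* = 179.
With the rebate, buyers effectively pay Pb = Ps − 54, where Ps is the price sellers receive.
Demand in terms of Ps becomes xd = 866.5 − 5.5(Ps − 54) = 1163.5 - 5.5Ps. Setting this equal to supply: 1163.5 - 5.5Ps = -821 + 8Ps, so Ps = 147.
Buyers pay Pb = 147 − 54 = 93; x' = -821 + 8·147 = 355.
Buyers' price falls by P* − Pb = 125 − 93 = 32; sellers' price rises by Ps − P* = 147 − 125 = 22.
So consumers capture 32/54 = 16/27 of each unit of subsidy.

Consumer share = 16/27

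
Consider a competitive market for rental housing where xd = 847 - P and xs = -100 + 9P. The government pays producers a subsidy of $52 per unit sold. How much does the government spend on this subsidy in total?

Government cost = $41553.2

Pre-subsidy: 847 - P = -100 + 9P gives P* = 94.7, x* = 752.3.
With the subsidy, sellers receive Ps = Pb + 52 for each unit, where Pb is the price buyers pay.
Supply in terms of Pb becomes xs = -100 + 9(Pb + 52) = 368 + 9Pb. Setting this equal to demand: 847 - Pb = 368 + 9Pb, so Pb = 47.9.
Sellers receive Ps = 47.9 + 52 = 99.9; x' = 847 − 1·47.9 = 799.1.
Government outlay = subsidy × quantity = 52 × 799.1 = 41553.2.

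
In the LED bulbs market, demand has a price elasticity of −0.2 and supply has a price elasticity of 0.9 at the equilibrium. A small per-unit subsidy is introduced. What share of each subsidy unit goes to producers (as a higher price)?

For a small subsidy around the equilibrium, the benefit split depends on the relative slopes, which at a point are proportional to the elasticities.
Buyer share = εs/(εs + |εd|) = 0.9/(0.9 + 0.2) = 9/11; seller share = |εd|/(εs + |εd|) = 2/11.
So producers capture 2/11 of the subsidy.

Producer share = 2/11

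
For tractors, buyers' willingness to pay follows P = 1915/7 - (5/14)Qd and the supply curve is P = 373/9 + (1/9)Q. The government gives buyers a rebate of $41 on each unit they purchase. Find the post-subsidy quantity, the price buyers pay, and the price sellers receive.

Pre-subsidy: 1915/7 - (5/14)Q = 373/9 + (1/9)Q gives Q* = 29248/59 and P* = 5695/59.
With the rebate, buyers effectively pay Pb = Ps − 41, where Ps is the price sellers receive.
On the curves, Pb = 1915/7 - (5/14)Q and Ps = 373/9 + (1/9)Q; the wedge Ps − Pb = 41 gives 373/9 + (1/9)Q − (1915/7 - (5/14)Q) = 41, so Q' = 34414/59.
Then Pb = 1915/7 − (5/14)·(34414/59) = 3850/59 and Ps = 373/9 + (1/9)·(34414/59) = 6269/59.

Q' = 34414/59; buyers pay 3850/59; sellers receive 6269/59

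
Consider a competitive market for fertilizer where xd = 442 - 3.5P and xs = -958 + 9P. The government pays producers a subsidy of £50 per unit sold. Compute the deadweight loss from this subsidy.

Pre-subsidy: 442 - 3.5P = -958 + 9P gives P* = 112, x* = 50.
With the subsidy, sellers receive Ps = Pb + 50 for each unit, where Pb is the price buyers pay.
Supply in terms of Pb becomes xs = -958 + 9(Pb + 50) = -508 + 9Pb. Setting this equal to demand: 442 - 3.5Pb = -508 + 9Pb, so Pb = 76.
Sellers receive Ps = 76 + 50 = 126; x' = 442 − 3.5·76 = 176.
The subsidy expands output by 176 − 50 = 126 past the efficient level; on those units the gap between marginal cost and willingness to pay runs from 0 up to 50.
DWL = ½ × 50 × 126 = 3150.

Deadweight loss = £3150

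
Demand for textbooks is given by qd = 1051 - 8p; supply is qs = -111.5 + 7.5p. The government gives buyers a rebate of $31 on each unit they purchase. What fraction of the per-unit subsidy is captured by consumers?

Pre-subsidy: 1051 - 8p = -111.5 + 7.5p gives p* = 75, q* = 451.
With the rebate, buyers effectively pay pb = ps − 31, where ps is the price sellers receive.
Demand in terms of ps becomes qd = 1051 − 8(ps − 31) = 1299 - 8ps. Setting this equal to supply: 1299 - 8ps = -111.5 + 7.5ps, so ps = 91.
Buyers pay pb = 91 − 31 = 60; q' = -111.5 + 7.5·91 = 571.
Buyers' price falls by p* − pb = 75 − 60 = 15; sellers' price rises by ps − p* = 91 − 75 = 16.
So consumers capture 15/31 = 15/31 of each unit of subsidy.

Consumer share = 15/31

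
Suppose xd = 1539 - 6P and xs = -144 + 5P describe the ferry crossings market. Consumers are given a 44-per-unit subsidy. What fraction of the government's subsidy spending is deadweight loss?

DWL / government spending = 20/247

Pre-subsidy: 1539 - 6P = -144 + 5P gives P* = 153, x* = 621.
With the rebate, buyers effectively pay Pb = Ps − 44, where Ps is the price sellers receive.
Demand in terms of Ps becomes xd = 1539 − 6(Ps − 44) = 1803 - 6Ps. Setting this equal to supply: 1803 - 6Ps = -144 + 5Ps, so Ps = 177.
Buyers pay Pb = 177 − 44 = 133; x' = -144 + 5·177 = 741.
ΔCS = ½(621 + 741)(153 − 133) = 13620; ΔPS = ½(621 + 741)(177 − 153) = 16344.
Government spending = 44 × 741 = 32604.
DWL = ½ × 44 × (741 − 621) = 2640; fraction = 2640 / 32604 = 20/247.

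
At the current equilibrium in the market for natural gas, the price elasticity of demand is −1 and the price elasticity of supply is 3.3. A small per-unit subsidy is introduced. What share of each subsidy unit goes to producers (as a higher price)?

Producer share = 10/43

For a small subsidy around the equilibrium, the benefit split depends on the relative slopes, which at a point are proportional to the elasticities.
Buyer share = εs/(εs + |εd|) = 3.3/(3.3 + 1) = 33/43; seller share = |εd|/(εs + |εd|) = 10/43.
So producers capture 10/43 of the subsidy.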